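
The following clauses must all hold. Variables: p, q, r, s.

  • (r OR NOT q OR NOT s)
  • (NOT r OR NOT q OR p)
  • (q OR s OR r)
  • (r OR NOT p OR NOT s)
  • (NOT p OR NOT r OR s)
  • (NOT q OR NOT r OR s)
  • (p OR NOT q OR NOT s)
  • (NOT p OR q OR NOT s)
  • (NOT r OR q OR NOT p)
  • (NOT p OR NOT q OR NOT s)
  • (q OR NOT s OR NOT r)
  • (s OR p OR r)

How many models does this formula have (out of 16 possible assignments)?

3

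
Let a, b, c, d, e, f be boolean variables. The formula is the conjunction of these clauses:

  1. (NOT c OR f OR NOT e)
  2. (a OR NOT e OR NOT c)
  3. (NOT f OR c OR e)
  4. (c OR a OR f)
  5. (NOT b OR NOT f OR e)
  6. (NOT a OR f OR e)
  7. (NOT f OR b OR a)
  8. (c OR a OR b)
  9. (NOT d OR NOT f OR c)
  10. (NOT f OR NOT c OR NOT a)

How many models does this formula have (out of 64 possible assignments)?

Split on f, then c.
  f=1, c=1: a clause becomes empty — 0.
  f=1, c=0: remaining (a,b,d,e) ∈ {(0,1,0,1); (1,0,0,1); (1,1,0,1)} — 3.
  f=0, c=1: remaining (a,b,d,e) ∈ {(0,0,0,0); (0,0,1,0); (0,1,0,0); (0,1,1,0)} — 4.
  f=0, c=0: remaining (a,b,d,e) ∈ {(1,0,0,1); (1,0,1,1); (1,1,0,1); (1,1,1,1)} — 4.
Total: 0 + 3 + 4 + 4 = 11.

11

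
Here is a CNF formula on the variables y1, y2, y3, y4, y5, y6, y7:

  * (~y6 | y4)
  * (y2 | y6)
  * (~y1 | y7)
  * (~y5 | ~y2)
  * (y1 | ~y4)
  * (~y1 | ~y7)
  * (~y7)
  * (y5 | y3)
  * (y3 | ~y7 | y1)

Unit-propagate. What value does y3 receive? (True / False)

True

(~y7) stands alone — y7 = False.
(~y1 | y7) with y7 = False leaves only ~y1, so y1 = False.
(y1 | ~y4): since y1 = False, the clause reduces to (~y4). y4 = False.
In (y4 | ~y6), y4 is now false; ~y6 must hold, so y6 = False.
(y6 | y2) with y6 = False leaves only y2, so y2 = True.
(~y5 | ~y2): since y2 = True, the clause reduces to (~y5). y5 = False.
From (y3 | y5) and y5 = False: y3 = True.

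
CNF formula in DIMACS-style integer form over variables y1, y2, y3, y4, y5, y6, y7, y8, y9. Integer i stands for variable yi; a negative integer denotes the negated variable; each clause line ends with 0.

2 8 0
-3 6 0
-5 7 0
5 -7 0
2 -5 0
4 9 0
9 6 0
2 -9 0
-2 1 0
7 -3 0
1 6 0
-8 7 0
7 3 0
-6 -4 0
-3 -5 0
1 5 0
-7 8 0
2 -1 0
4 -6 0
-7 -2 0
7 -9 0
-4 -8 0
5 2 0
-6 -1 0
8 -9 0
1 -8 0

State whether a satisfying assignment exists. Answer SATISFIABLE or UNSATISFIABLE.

UNSATISFIABLE

y7 = True:
  propagation gives y5=True, y2=True; an empty clause results — contradiction.
y7 = False:
  propagation gives y5=False, y3=False; an empty clause results — contradiction.
Every branch closes, so no satisfying assignment exists.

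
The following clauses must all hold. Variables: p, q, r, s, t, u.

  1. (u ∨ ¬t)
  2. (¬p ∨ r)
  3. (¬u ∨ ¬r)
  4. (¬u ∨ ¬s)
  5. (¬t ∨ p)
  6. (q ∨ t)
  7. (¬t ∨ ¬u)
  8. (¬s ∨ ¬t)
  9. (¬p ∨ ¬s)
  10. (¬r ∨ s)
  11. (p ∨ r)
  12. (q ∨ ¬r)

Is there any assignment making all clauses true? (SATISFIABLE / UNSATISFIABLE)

SATISFIABLE

Pure literal: q appears only positively; assign q = True.
Set p = False and propagate.
  then t is forced to False.
  then r is forced to True.
  then u is forced to False.
  then s is forced to True.
So p=F, q=T, r=T, s=T, t=F, u=F is a satisfying assignment.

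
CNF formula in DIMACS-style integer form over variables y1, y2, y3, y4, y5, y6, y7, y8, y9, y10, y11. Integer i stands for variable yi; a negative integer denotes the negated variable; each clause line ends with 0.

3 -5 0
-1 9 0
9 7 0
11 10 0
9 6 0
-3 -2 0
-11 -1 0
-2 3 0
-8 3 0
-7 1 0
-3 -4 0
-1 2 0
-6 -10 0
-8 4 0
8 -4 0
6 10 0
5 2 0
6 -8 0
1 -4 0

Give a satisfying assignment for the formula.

y1=F, y2=F, y3=T, y4=F, y5=T, y6=F, y7=F, y8=F, y9=T, y10=T, y11=F

Check each clause:
  1. {¬y5, y3} — y3 is true.
  2. {y9, ¬y1} — y9 is true.
  3. {y9, y7} — y9 is true.
  4. {y10, y11} — y10 is true.
  5. {y6, y9} — y9 is true.
  6. {¬y3, ¬y2} — ¬y2 is true.
  7. {¬y11, ¬y1} — ¬y11 is true.
  8. {y3, ¬y2} — y3 is true.
  9. {y3, ¬y8} — ¬y8 is true.
  10. {¬y7, y1} — ¬y7 is true.
  11. {¬y4, ¬y3} — ¬y4 is true.
  12. {¬y1, y2} — ¬y1 is true.
  13. {¬y6, ¬y10} — ¬y6 is true.
  14. {¬y8, y4} — ¬y8 is true.
  15. {¬y4, y8} — ¬y4 is true.
  16. {y6, y10} — y10 is true.
  17. {y5, y2} — y5 is true.
  18. {¬y8, y6} — ¬y8 is true.
  19. {¬y4, y1} — ¬y4 is true.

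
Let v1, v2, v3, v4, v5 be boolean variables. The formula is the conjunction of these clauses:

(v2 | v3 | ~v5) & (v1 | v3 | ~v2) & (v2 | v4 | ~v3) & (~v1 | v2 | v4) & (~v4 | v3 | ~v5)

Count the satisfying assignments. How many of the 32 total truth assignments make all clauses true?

Case analysis on v2 and v3:
  v2=1, v3=1: v1, v4, v5 free → 2^3 = 8.
  v2=1, v3=0: remaining (v1,v4,v5) ∈ {(1,0,0); (1,0,1); (1,1,0)} — 3.
  v2=0, v3=1: remaining (v1,v4,v5) ∈ {(0,1,0); (0,1,1); (1,1,0); (1,1,1)} — 4.
  v2=0, v3=0: remaining (v1,v4,v5) ∈ {(0,0,0); (0,1,0); (1,1,0)} — 3.
Total: 8 + 3 + 4 + 3 = 18.

18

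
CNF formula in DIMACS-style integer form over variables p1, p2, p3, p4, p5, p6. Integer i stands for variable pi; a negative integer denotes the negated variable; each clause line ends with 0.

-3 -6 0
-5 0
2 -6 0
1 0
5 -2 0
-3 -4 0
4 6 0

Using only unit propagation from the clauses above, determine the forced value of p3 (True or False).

(!p5) stands alone — p5 = False.
Unit clause (p1) sets p1 = True.
From (!p2 || p5) and p5 = False: p2 = False.
(p2 || !p6) with p2 = False leaves only !p6, so p6 = False.
From (p6 || p4) and p6 = False: p4 = True.
(!p3 || !p4): since p4 = True, the clause reduces to (!p3). p3 = False.

False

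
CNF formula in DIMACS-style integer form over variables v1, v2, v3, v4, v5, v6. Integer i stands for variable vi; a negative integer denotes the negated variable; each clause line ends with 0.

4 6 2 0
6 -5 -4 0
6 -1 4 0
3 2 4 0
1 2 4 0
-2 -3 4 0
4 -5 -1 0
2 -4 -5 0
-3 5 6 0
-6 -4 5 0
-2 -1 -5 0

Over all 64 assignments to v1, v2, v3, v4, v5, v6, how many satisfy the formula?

12

Split on v4, then v2.
  v4=T, v2=T: remaining (v1,v3,v5,v6) ∈ {(F,F,F,F); (F,F,T,T); (F,T,T,T); (T,F,F,F)} — 4.
  v4=T, v2=F: remaining (v1,v3,v5,v6) ∈ {(F,F,F,F); (T,F,F,F)} — 2.
  v4=F, v2=T: 5 of the 16 assignments to (v1,v3,v5,v6) work.
  v4=F, v2=F: remaining (v1,v3,v5,v6) ∈ {(T,T,F,T)} — 1.
Total: 4 + 2 + 5 + 1 = 12.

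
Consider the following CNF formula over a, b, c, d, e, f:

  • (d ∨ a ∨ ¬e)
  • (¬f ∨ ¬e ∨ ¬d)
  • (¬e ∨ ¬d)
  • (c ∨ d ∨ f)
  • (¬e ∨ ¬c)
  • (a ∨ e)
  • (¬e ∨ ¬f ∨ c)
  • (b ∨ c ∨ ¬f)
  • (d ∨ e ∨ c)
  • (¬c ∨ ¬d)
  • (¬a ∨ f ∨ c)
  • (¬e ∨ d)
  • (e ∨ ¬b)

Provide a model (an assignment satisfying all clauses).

a=1, b=0, c=1, d=0, e=0, f=0

Check each clause:
  1. (d ∨ a ∨ ¬e) — a is true.
  2. (¬d ∨ ¬f ∨ ¬e) — ¬f is true.
  3. (¬d ∨ ¬e) — ¬e is true.
  4. (f ∨ c ∨ d) — c is true.
  5. (¬c ∨ ¬e) — ¬e is true.
  6. (a ∨ e) — a is true.
  7. (¬f ∨ ¬e ∨ c) — ¬f is true.
  8. (¬f ∨ b ∨ c) — ¬f is true.
  9. (d ∨ e ∨ c) — c is true.
  10. (¬c ∨ ¬d) — ¬d is true.
  11. (f ∨ ¬a ∨ c) — c is true.
  12. (d ∨ ¬e) — ¬e is true.
  13. (¬b ∨ e) — ¬b is true.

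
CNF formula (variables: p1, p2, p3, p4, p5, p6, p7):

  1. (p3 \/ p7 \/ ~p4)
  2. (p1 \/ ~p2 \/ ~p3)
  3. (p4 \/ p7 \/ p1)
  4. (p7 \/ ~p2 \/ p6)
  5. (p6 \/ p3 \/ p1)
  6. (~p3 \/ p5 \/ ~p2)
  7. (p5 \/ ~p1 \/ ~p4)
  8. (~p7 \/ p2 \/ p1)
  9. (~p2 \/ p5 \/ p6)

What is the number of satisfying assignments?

43

Case analysis on p1 and p2:
  p1=T, p2=T: 13 of the 32 assignments to (p3,p4,p5,p6,p7) work.
  p1=T, p2=F: p6 free; 11 ways for (p3,p4,p5,p7) × 2^1 = 22.
  p1=F, p2=T: remaining (p3,p4,p5,p6,p7) ∈ {(F,F,F,T,T); (F,F,T,T,T); (F,T,F,T,T); (F,T,T,T,T)} — 4.
  p1=F, p2=F: remaining (p3,p4,p5,p6,p7) ∈ {(T,T,F,F,F); (T,T,F,T,F); (T,T,T,F,F); (T,T,T,T,F)} — 4.
Total: 13 + 22 + 4 + 4 = 43.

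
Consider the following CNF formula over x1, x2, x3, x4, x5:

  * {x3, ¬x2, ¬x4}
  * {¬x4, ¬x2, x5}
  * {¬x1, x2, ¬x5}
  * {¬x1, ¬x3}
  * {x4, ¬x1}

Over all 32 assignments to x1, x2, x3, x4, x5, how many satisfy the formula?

14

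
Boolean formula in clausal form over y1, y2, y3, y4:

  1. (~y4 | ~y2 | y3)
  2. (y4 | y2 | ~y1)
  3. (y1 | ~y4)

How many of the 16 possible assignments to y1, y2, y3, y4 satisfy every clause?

9

Split on y4, then y1.
  y4=1, y1=1: remaining (y2,y3) ∈ {(0,0); (0,1); (1,1)} — 3.
  y4=1, y1=0: a clause becomes empty — 0.
  y4=0, y1=1: remaining (y2,y3) ∈ {(1,0); (1,1)} — 2.
  y4=0, y1=0: remaining (y2,y3) ∈ {(0,0); (0,1); (1,0); (1,1)} — 4.
Total: 3 + 0 + 2 + 4 = 9.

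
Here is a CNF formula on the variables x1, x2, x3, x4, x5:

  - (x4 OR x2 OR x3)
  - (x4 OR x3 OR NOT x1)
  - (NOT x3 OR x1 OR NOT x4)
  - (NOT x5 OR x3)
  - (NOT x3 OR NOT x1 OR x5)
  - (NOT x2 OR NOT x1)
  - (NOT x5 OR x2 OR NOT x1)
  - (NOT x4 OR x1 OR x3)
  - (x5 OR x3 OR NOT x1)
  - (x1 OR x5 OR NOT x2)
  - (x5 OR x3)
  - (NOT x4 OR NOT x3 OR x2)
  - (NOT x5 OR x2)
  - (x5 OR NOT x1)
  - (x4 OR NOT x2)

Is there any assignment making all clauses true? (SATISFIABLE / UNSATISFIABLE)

SATISFIABLE

Try x1 = False.
Set x2 = False and propagate.
  then x5 is forced to False.
  then x3 is forced to True.
  then x4 is forced to False.
So x1=0, x2=0, x3=1, x4=0, x5=0 is a satisfying assignment.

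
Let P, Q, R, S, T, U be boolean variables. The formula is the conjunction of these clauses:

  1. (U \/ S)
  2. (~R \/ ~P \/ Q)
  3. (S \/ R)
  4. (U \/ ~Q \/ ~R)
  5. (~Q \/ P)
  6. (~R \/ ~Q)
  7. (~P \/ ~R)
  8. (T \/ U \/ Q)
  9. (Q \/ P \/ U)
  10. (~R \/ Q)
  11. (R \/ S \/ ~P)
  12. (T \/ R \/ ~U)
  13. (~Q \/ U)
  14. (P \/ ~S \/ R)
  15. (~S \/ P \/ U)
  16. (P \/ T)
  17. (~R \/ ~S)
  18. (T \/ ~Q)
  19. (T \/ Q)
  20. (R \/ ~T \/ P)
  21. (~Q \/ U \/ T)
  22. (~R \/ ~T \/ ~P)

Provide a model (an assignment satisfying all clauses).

Branch on P: take P = True.
  then R is forced to False.
  then S is forced to True.
Set Q = False and propagate.
  then T is forced to True.
U is now unconstrained; take U = True.
Every clause has at least one true literal under this assignment.

P=T  Q=F  R=F  S=T  T=T  U=T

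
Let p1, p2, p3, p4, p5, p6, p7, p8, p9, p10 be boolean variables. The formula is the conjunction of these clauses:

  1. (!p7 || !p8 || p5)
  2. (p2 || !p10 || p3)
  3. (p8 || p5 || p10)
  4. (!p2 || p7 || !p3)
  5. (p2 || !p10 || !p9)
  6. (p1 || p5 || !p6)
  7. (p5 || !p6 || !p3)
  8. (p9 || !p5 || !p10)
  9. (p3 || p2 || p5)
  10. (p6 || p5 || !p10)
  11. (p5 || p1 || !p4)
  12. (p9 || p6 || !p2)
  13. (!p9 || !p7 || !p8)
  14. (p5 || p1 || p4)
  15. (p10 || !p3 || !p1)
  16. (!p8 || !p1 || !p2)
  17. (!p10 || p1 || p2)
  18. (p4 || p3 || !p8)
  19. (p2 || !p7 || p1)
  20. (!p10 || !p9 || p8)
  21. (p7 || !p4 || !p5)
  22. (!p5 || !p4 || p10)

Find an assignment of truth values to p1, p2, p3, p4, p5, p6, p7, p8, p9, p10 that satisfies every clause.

p1=F, p2=T, p3=F, p4=F, p5=T, p6=T, p7=T, p8=F, p9=T, p10=F

Check each clause:
  1. (!p7 || p5 || !p8) — !p8 is true.
  2. (p2 || p3 || !p10) — p2 is true.
  3. (p8 || p10 || p5) — p5 is true.
  4. (!p2 || p7 || !p3) — !p3 is true.
  5. (!p9 || p2 || !p10) — p2 is true.
  6. (!p6 || p5 || p1) — p5 is true.
  7. (!p6 || !p3 || p5) — !p3 is true.
  8. (p9 || !p5 || !p10) — p9 is true.
  9. (p3 || p5 || p2) — p2 is true.
  10. (p6 || p5 || !p10) — p5 is true.
  11. (p5 || p1 || !p4) — !p4 is true.
  12. (p9 || !p2 || p6) — p9 is true.
  13. (!p7 || !p8 || !p9) — !p8 is true.
  14. (p4 || p1 || p5) — p5 is true.
  15. (!p3 || p10 || !p1) — !p3 is true.
  16. (!p8 || !p2 || !p1) — !p8 is true.
  17. (p2 || p1 || !p10) — p2 is true.
  18. (p3 || p4 || !p8) — !p8 is true.
  19. (p1 || p2 || !p7) — p2 is true.
  20. (!p9 || p8 || !p10) — !p10 is true.
  21. (p7 || !p4 || !p5) — !p4 is true.
  22. (p10 || !p4 || !p5) — !p4 is true.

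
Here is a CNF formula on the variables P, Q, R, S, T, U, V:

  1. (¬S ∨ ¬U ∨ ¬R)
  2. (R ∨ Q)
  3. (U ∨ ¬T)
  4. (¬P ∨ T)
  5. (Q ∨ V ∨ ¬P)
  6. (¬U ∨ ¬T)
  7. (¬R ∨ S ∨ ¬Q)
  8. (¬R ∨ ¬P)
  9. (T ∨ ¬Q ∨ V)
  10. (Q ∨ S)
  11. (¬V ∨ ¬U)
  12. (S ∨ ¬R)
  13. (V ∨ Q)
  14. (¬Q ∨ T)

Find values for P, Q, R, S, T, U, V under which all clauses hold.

P=False, Q=False, R=True, S=True, T=False, U=False, V=True

P occurs only negated in the remaining clauses — set P = False.
Try Q = False.
  then R is forced to True.
  then S is forced to True.
  then U is forced to False.
  then T is forced to False.
  then V is forced to True.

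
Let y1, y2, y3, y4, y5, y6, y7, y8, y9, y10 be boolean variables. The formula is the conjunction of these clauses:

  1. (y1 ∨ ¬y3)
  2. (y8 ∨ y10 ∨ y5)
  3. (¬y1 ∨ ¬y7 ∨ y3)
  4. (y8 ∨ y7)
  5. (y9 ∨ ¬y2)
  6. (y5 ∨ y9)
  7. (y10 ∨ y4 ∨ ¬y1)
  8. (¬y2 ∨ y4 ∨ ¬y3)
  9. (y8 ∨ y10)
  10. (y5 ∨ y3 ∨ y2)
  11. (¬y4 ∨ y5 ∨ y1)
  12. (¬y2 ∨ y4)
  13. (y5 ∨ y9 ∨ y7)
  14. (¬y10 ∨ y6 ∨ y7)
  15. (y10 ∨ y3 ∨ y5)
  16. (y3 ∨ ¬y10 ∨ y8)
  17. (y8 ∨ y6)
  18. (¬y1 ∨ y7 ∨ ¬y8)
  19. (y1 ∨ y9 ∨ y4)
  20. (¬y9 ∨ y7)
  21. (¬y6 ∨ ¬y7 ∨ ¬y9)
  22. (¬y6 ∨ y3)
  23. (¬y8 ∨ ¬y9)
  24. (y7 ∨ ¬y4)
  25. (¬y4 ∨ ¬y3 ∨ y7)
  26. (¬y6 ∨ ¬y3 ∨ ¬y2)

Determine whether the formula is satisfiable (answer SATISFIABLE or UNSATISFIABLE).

SATISFIABLE

y5 occurs only positively in the remaining clauses — set y5 = True.
Try y1 = True.
Try y2 = False.
Try y3 = True.
The remaining clauses are satisfied by y4 = False, y6 = False, y7 = True, y8 = True, y9 = False, y10 = True.
So y1=True, y2=False, y3=True, y4=False, y5=True, y6=False, y7=True, y8=True, y9=False, y10=True is a satisfying assignment.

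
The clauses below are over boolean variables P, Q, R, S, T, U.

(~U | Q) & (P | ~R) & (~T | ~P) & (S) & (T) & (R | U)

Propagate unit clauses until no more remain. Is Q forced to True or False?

(S) stands alone — S = True.
Unit clause (T) sets T = True.
(~P | ~T): since T = True, the clause reduces to (~P). P = False.
(P | ~R): since P = False, the clause reduces to (~R). R = False.
From (R | U) and R = False: U = True.
In (~U | Q), ~U is now false; Q must hold, so Q = True.

True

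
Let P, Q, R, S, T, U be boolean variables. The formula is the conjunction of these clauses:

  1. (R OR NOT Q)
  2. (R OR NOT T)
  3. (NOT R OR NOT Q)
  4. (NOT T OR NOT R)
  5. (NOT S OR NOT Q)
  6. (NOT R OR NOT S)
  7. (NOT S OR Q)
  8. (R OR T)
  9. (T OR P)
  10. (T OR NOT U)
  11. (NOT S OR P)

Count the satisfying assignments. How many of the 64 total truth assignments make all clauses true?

The models are:
  P=1 Q=0 R=1 S=0 T=0 U=0
Count: 1.

1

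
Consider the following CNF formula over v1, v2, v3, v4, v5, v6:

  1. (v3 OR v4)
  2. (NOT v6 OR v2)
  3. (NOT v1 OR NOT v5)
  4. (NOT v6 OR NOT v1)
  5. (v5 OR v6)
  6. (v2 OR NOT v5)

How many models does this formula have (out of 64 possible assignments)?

9

Case analysis on v5 and v6:
  v5=T, v6=T: remaining (v1,v2,v3,v4) ∈ {(F,T,F,T); (F,T,T,F); (F,T,T,T)} — 3.
  v5=T, v6=F: remaining (v1,v2,v3,v4) ∈ {(F,T,F,T); (F,T,T,F); (F,T,T,T)} — 3.
  v5=F, v6=T: remaining (v1,v2,v3,v4) ∈ {(F,T,F,T); (F,T,T,F); (F,T,T,T)} — 3.
  v5=F, v6=F: a clause becomes empty — 0.
Total: 3 + 3 + 3 + 0 = 9.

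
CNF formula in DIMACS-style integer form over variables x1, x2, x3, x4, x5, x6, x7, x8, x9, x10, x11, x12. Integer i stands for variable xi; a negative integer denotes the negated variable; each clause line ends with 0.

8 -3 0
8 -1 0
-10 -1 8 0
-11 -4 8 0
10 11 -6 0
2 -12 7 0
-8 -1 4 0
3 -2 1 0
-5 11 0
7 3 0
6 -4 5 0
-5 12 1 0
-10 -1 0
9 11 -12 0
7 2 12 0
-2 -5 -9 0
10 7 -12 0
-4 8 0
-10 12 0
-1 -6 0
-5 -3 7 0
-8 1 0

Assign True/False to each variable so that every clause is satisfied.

x7 occurs only positively in the remaining clauses — set x7 = True.
Branch on x1: take x1 = True.
  then x8 is forced to True.
  then x4 is forced to True.
  then x10 is forced to False.
  then x6 is forced to False.
  then x5 is forced to True.
  then x11 is forced to True.
Set x2 = True and propagate.
  then x9 is forced to False.
x3, x12 are now unconstrained; take x3 = False, x12 = False.

x1 = 1, x2 = 1, x3 = 0, x4 = 1, x5 = 1, x6 = 0, x7 = 1, x8 = 1, x9 = 0, x10 = 0, x11 = 1, x12 = 0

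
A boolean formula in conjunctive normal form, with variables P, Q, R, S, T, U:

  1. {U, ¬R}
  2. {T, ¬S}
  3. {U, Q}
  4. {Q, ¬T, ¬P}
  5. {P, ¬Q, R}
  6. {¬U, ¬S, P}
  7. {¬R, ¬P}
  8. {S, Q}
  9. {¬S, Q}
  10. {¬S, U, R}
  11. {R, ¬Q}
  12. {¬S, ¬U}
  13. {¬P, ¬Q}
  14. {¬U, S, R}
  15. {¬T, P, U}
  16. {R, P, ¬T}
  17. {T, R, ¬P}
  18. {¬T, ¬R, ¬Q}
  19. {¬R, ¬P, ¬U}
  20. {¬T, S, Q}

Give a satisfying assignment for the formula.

P=0, Q=1, R=1, S=0, T=0, U=1

Try P = False.
The remaining clauses are satisfied by Q = True, R = True, S = False, T = False, U = True.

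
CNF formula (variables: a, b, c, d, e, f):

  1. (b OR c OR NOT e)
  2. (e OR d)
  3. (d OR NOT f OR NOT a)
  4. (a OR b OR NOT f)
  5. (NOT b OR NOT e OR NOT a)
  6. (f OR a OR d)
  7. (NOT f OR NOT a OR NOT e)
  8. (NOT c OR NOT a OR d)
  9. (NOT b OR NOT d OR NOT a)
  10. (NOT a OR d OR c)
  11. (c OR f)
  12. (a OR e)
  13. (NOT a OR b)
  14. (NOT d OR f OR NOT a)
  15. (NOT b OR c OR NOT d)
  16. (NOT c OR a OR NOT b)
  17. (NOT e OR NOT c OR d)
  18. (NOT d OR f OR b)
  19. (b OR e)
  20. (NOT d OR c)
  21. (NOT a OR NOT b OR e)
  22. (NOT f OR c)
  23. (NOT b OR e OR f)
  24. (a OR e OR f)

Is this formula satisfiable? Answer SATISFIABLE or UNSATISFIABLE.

UNSATISFIABLE

a = True:
  propagation gives b=True, e=False; an empty clause results — contradiction.
a = False:
  c = True:
    propagation gives b=False, f=False, d=True; an empty clause results — contradiction.
  c = False:
    propagation gives b=True, f=True; an empty clause results — contradiction.
Every branch closes, so no satisfying assignment exists.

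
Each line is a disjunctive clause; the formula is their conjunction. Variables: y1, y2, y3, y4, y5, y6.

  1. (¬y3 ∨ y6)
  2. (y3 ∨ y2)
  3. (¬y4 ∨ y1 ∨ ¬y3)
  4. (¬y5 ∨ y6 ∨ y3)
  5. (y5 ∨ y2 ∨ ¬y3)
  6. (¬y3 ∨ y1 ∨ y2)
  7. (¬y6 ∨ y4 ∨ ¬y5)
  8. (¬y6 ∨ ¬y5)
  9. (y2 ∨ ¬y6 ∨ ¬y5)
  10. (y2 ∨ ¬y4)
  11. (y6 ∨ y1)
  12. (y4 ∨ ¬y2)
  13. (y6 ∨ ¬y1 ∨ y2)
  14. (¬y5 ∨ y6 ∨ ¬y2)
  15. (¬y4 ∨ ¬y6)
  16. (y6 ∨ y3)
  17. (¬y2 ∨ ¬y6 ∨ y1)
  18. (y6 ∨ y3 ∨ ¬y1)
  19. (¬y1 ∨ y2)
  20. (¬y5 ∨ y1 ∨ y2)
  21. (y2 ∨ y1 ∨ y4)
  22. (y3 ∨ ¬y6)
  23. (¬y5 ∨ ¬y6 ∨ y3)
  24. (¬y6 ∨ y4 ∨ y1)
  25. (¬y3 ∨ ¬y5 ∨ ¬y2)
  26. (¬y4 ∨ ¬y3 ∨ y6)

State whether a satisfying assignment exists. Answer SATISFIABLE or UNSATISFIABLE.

UNSATISFIABLE

y6 = True:
  propagation gives y5=False, y4=False, y2=False, y3=True; an empty clause results — contradiction.
y6 = False:
  propagation gives y3=False; an empty clause results — contradiction.
Every branch closes, so no satisfying assignment exists.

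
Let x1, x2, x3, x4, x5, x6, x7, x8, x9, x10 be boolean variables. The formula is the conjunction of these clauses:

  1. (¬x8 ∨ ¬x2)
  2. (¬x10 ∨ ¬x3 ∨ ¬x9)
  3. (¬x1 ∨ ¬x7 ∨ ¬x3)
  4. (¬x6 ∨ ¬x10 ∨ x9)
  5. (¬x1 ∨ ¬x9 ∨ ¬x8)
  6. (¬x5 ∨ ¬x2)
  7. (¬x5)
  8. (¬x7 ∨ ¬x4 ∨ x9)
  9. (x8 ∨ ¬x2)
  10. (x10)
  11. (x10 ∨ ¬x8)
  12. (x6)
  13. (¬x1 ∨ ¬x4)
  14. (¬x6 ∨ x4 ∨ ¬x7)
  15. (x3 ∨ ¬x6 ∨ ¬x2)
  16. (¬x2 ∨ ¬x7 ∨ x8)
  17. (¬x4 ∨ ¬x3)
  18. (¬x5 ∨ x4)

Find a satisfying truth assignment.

x1 = F, x2 = F, x3 = F, x4 = F, x5 = F, x6 = T, x7 = F, x8 = F, x9 = T, x10 = T

Unit propagation: (¬x5) forces x5 = False.
The clause (x10) is unit: x10 must be True.
Unit propagation: (x6) forces x6 = True.
(x9) is a unit clause, so x9 = True.
The clause (¬x3) is unit: x3 must be False.
Unit propagation: (¬x2) forces x2 = False.
Pure literal: x1 appears only negated; assign x1 = False.
x7 occurs only negated in the remaining clauses — set x7 = False.
x4, x8 are now unconstrained; take x4 = False, x8 = False.
Check each clause:
  1. (¬x8 ∨ ¬x2) — ¬x8 is true.
  2. (¬x3 ∨ ¬x10 ∨ ¬x9) — ¬x3 is true.
  3. (¬x3 ∨ ¬x7 ∨ ¬x1) — ¬x7 is true.
  4. (¬x6 ∨ ¬x10 ∨ x9) — x9 is true.
  5. (¬x1 ∨ ¬x9 ∨ ¬x8) — ¬x8 is true.
  6. (¬x5 ∨ ¬x2) — ¬x5 is true.
  7. (¬x5) — ¬x5 is true.
  8. (¬x4 ∨ ¬x7 ∨ x9) — x9 is true.
  9. (x8 ∨ ¬x2) — ¬x2 is true.
  10. (x10) — x10 is true.
  11. (x10 ∨ ¬x8) — ¬x8 is true.
  12. (x6) — x6 is true.
  13. (¬x1 ∨ ¬x4) — ¬x4 is true.
  14. (¬x7 ∨ ¬x6 ∨ x4) — ¬x7 is true.
  15. (¬x2 ∨ x3 ∨ ¬x6) — ¬x2 is true.
  16. (¬x2 ∨ x8 ∨ ¬x7) — ¬x7 is true.
  17. (¬x3 ∨ ¬x4) — ¬x4 is true.
  18. (¬x5 ∨ x4) — ¬x5 is true.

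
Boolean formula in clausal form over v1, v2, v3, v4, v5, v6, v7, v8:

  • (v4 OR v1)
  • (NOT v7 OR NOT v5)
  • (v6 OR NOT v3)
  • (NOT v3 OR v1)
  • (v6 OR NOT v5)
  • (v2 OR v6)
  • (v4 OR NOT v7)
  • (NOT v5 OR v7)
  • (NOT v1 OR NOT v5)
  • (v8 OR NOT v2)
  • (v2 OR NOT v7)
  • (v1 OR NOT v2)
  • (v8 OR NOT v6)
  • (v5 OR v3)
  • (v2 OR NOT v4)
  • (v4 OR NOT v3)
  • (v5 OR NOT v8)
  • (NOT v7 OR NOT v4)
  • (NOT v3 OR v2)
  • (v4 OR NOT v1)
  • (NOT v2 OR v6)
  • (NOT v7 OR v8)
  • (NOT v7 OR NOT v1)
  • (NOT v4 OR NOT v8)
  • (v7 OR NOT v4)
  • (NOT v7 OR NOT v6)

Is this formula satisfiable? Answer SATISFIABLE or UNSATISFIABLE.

UNSATISFIABLE

v7 = True:
  propagation gives v5=False, v4=True; an empty clause results — contradiction.
v7 = False:
  propagation gives v5=False, v3=True, v6=True, v1=True; an empty clause results — contradiction.
Every branch closes, so no satisfying assignment exists.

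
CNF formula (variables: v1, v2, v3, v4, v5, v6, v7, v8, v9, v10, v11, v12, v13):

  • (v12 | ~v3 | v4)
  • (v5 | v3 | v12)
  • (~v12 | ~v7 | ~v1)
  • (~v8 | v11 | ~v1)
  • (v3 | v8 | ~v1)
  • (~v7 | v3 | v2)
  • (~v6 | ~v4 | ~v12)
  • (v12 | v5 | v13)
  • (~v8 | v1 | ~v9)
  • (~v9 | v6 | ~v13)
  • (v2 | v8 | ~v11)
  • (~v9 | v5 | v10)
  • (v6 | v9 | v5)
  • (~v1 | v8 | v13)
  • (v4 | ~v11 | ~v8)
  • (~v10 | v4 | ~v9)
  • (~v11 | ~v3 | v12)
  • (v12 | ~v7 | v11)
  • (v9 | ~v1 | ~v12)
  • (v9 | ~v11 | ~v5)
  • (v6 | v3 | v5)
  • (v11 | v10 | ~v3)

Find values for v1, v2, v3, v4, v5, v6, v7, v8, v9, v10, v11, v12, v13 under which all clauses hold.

v1=False, v2=True, v3=False, v4=True, v5=True, v6=True, v7=False, v8=False, v9=True, v10=False, v11=False, v12=False, v13=True

Pure literal: v2 appears only positively; assign v2 = True.
Pure literal: v7 appears only negated; assign v7 = False.
Try v1 = False.
Try v3 = False.
Set v4 = True and propagate.
The remaining clauses are satisfied by v5 = True, v6 = True, v8 = False, v9 = True, v10 = False, v11 = False, v12 = False, v13 = True.
Every clause has at least one true literal under this assignment.
Check each clause:
  1. (v12 | ~v3 | v4) — v4 is true.
  2. (v12 | v3 | v5) — v5 is true.
  3. (~v12 | ~v1 | ~v7) — ~v7 is true.
  4. (v11 | ~v1 | ~v8) — ~v8 is true.
  5. (~v1 | v8 | v3) — ~v1 is true.
  6. (~v7 | v2 | v3) — ~v7 is true.
  7. (~v4 | ~v6 | ~v12) — ~v12 is true.
  8. (v13 | v12 | v5) — v5 is true.
  9. (~v9 | v1 | ~v8) — ~v8 is true.
  10. (v6 | ~v13 | ~v9) — v6 is true.
  11. (v2 | v8 | ~v11) — v2 is true.
  12. (v5 | v10 | ~v9) — v5 is true.
  13. (v9 | v5 | v6) — v9 is true.
  14. (v13 | ~v1 | v8) — v13 is true.
  15. (v4 | ~v8 | ~v11) — ~v8 is true.
  16. (~v10 | ~v9 | v4) — v4 is true.
  17. (v12 | ~v11 | ~v3) — ~v3 is true.
  18. (v11 | ~v7 | v12) — ~v7 is true.
  19. (v9 | ~v1 | ~v12) — v9 is true.
  20. (~v11 | v9 | ~v5) — v9 is true.
  21. (v6 | v3 | v5) — v5 is true.
  22. (~v3 | v11 | v10) — ~v3 is true.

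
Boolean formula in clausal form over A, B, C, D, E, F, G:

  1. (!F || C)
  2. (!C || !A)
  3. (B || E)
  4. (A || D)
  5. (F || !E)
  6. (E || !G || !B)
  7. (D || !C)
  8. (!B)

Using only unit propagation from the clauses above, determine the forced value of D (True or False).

True

Unit clause (!B) sets B = False.
In (E || B), B is now false; E must hold, so E = True.
(F || !E) with E = True leaves only F, so F = True.
From (!F || C) and F = True: C = True.
In (!A || !C), !C is now false; !A must hold, so A = False.
(D || A): since A = False, the clause reduces to (D). D = True.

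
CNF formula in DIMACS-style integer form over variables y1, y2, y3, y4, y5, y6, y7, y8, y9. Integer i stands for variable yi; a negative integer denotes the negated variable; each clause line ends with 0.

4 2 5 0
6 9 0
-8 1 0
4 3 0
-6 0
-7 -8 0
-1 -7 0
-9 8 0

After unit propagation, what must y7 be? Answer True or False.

False

(!y6) is a unit clause: y6 = False.
(y9 || y6) with y6 = False leaves only y9, so y9 = True.
In (!y9 || y8), !y9 is now false; y8 must hold, so y8 = True.
(y1 || !y8): since y8 = True, the clause reduces to (y1). y1 = True.
From (!y7 || !y8) and y8 = True: y7 = False.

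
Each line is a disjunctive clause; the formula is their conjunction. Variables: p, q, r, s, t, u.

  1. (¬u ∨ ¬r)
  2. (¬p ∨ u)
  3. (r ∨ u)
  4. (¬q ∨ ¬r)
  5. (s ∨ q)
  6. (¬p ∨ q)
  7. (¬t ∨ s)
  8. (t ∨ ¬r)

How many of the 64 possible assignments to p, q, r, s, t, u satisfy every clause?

9

Case analysis on r and q:
  r=1, q=1: a clause becomes empty — 0.
  r=1, q=0: remaining (p,s,t,u) ∈ {(0,1,1,0)} — 1.
  r=0, q=1: p free; 3 ways for (s,t,u) × 2^1 = 6.
  r=0, q=0: remaining (p,s,t,u) ∈ {(0,1,0,1); (0,1,1,1)} — 2.
Total: 0 + 1 + 6 + 2 = 9.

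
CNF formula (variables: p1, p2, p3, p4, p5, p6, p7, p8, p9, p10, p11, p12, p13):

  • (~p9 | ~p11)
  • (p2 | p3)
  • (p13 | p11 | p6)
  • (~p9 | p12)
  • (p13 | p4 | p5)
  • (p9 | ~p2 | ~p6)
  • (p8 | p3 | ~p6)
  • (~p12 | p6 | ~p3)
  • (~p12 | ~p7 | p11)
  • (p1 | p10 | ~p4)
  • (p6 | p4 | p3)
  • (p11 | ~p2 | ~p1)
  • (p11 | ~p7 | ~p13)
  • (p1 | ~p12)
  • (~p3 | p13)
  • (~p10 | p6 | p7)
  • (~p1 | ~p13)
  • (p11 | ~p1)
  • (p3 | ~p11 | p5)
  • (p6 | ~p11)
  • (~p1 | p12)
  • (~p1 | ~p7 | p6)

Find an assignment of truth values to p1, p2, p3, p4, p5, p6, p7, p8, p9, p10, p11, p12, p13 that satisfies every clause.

p1=F, p2=F, p3=T, p4=F, p5=F, p6=T, p7=T, p8=F, p9=F, p10=T, p11=T, p12=F, p13=T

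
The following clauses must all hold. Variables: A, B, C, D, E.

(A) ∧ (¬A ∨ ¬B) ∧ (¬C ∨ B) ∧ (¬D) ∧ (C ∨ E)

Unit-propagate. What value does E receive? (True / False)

Unit clause (A) sets A = True.
(¬A ∨ ¬B) with A = True leaves only ¬B, so B = False.
(¬C ∨ B) with B = False leaves only ¬C, so C = False.
(¬D) stands alone — D = False.
From (E ∨ C) and C = False: E = True.

True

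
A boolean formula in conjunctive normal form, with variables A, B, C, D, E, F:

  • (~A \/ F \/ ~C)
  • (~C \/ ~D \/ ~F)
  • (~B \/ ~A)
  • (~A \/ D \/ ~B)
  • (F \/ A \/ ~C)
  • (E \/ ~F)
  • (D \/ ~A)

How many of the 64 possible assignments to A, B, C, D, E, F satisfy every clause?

Split on A, then F.
  A=T, F=T: remaining (B,C,D,E) ∈ {(F,F,T,T)} — 1.
  A=T, F=F: remaining (B,C,D,E) ∈ {(F,F,T,F); (F,F,T,T)} — 2.
  A=F, F=T: B free; 3 ways for (C,D,E) × 2^1 = 6.
  A=F, F=F: forces C=F; B, D, E free → 2^3 = 8.
Total: 1 + 2 + 6 + 8 = 17.

17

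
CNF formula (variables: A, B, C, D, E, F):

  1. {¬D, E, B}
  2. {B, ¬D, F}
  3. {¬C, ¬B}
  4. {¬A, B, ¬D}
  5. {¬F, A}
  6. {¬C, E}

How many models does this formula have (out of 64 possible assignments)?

21

Case analysis on B and D:
  B=1, D=1: E free; 3 ways for (A,C,F) × 2^1 = 6.
  B=1, D=0: E free; 3 ways for (A,C,F) × 2^1 = 6.
  B=0, D=1: a clause becomes empty — 0.
  B=0, D=0: 9 of the 16 assignments to (A,C,E,F) work.
Total: 6 + 6 + 0 + 9 = 21.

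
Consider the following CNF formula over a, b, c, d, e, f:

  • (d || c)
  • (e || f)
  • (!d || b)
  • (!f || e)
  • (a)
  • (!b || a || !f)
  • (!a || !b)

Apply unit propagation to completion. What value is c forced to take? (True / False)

(a) stands alone — a = True.
In (!b || !a), !a is now false; !b must hold, so b = False.
(b || !d): since b = False, the clause reduces to (!d). d = False.
In (d || c), d is now false; c must hold, so c = True.

True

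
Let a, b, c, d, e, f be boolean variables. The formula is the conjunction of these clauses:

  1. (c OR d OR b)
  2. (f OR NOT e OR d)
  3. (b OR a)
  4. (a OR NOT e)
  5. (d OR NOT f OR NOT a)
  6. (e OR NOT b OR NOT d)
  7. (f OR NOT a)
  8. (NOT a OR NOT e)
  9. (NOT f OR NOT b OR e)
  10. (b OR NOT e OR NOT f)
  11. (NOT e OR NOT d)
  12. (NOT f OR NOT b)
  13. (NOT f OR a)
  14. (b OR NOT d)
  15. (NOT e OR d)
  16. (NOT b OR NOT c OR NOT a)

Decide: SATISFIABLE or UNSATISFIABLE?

SATISFIABLE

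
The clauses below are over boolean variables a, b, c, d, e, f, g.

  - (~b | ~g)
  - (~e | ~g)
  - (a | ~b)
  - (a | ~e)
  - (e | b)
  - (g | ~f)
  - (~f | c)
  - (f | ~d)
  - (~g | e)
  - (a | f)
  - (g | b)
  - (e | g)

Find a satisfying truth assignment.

Pure literal: a appears only positively; assign a = True.
Pure literal: d appears only negated; assign d = False.
Set b = True and propagate.
  then g is forced to False.
  then f is forced to False.
  then e is forced to True.
c is now unconstrained; take c = False.

a = True, b = True, c = False, d = False, e = True, f = False, g = False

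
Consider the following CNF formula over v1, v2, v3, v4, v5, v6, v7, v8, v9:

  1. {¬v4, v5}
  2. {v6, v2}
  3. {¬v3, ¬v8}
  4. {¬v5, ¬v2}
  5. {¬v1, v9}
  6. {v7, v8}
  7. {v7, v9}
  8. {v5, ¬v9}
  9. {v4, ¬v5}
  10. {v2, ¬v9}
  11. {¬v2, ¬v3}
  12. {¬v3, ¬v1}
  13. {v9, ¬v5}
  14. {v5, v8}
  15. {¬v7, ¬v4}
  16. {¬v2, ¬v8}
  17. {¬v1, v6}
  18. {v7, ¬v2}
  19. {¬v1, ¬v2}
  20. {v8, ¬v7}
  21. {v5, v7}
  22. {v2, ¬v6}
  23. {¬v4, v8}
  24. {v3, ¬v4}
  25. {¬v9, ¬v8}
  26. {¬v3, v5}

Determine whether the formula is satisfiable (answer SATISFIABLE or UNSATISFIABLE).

v2 = True:
  propagation gives v5=False, v4=False, v9=False, v1=False; an empty clause results — contradiction.
v2 = False:
  propagation gives v6=True; an empty clause results — contradiction.
Every branch closes, so no satisfying assignment exists.

UNSATISFIABLE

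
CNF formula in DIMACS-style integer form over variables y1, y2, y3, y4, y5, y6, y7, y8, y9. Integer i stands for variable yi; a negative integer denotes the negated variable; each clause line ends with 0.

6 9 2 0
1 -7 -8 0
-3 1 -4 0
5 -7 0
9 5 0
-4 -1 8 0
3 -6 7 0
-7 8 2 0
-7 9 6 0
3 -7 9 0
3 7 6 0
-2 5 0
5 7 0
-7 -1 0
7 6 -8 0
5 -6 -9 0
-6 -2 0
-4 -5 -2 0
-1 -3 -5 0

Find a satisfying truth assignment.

y1=F, y2=T, y3=T, y4=F, y5=T, y6=F, y7=T, y8=F, y9=T

y4 occurs only negated in the remaining clauses — set y4 = False.
Set y1 = False and propagate.
Set y2 = True and propagate.
  then y5 is forced to True.
  then y6 is forced to False.
For the remaining variables, y3 = True, y7 = True, y8 = False, y9 = True works.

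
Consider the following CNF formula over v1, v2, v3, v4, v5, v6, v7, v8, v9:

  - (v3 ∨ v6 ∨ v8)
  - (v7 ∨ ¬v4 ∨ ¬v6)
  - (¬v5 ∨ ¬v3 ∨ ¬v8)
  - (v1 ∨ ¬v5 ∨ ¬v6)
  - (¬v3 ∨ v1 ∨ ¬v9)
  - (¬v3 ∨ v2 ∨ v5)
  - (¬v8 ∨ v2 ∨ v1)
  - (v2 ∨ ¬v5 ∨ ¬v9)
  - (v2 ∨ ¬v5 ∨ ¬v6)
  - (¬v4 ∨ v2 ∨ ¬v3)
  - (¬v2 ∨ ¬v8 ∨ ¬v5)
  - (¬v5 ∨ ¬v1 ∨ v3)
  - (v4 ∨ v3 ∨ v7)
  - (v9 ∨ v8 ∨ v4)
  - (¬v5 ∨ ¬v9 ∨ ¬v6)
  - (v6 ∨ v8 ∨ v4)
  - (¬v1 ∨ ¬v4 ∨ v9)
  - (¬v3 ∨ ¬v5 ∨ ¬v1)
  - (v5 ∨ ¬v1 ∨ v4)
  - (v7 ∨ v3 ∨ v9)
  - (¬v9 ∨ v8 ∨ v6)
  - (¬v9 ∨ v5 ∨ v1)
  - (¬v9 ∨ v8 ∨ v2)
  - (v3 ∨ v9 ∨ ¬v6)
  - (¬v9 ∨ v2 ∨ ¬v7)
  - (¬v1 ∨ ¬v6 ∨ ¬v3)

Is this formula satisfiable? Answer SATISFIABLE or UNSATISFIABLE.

SATISFIABLE

Try v1 = True.
Branch on v2: take v2 = True.
Set v3 = False and propagate.
  then v5 is forced to False.
  then v4 is forced to True.
  then v9 is forced to True.
The remaining clauses are satisfied by v6 = False, v7 = False, v8 = True.
So v1=True, v2=True, v3=False, v4=True, v5=False, v6=False, v7=False, v8=True, v9=True is a satisfying assignment.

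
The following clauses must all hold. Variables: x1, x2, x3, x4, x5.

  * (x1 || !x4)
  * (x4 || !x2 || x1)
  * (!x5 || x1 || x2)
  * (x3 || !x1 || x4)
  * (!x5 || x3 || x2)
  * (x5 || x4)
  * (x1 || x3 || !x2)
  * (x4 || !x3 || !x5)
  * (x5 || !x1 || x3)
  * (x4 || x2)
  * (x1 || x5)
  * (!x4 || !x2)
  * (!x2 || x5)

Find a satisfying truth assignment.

x1=T  x2=F  x3=T  x4=T  x5=T

Set x1 = True and propagate.
The remaining clauses are satisfied by x2 = False, x3 = True, x4 = True, x5 = True.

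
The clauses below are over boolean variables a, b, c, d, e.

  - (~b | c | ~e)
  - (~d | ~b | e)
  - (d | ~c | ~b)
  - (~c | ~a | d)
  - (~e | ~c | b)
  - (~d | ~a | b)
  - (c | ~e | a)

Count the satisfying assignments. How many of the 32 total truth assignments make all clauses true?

Split on b, then c.
  b=1, c=1: remaining (a,d,e) ∈ {(0,1,1); (1,1,1)} — 2.
  b=1, c=0: remaining (a,d,e) ∈ {(0,0,0); (1,0,0)} — 2.
  b=0, c=1: remaining (a,d,e) ∈ {(0,0,0); (0,1,0)} — 2.
  b=0, c=0: remaining (a,d,e) ∈ {(0,0,0); (0,1,0); (1,0,0); (1,0,1)} — 4.
Total: 2 + 2 + 2 + 4 = 10.

10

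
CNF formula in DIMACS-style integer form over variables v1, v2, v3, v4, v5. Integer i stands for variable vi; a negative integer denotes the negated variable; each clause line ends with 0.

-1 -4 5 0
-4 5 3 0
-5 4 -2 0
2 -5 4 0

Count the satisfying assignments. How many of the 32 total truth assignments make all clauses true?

18

Case analysis on v4 and v5:
  v4=T, v5=T: v1, v2, v3 free → 2^3 = 8.
  v4=T, v5=F: remaining (v1,v2,v3) ∈ {(F,F,T); (F,T,T)} — 2.
  v4=F, v5=T: a clause becomes empty — 0.
  v4=F, v5=F: v1, v2, v3 free → 2^3 = 8.
Total: 8 + 2 + 0 + 8 = 18.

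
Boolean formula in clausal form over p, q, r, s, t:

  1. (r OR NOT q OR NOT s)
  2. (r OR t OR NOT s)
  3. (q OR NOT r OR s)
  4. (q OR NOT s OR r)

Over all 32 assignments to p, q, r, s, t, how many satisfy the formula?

20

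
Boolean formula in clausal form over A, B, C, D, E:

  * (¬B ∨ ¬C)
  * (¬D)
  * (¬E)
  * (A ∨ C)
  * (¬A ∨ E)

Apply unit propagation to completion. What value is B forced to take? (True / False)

(¬D) stands alone — D = False.
Unit clause (¬E) sets E = False.
(¬A ∨ E): since E = False, the clause reduces to (¬A). A = False.
(C ∨ A): since A = False, the clause reduces to (C). C = True.
From (¬B ∨ ¬C) and C = True: B = False.

False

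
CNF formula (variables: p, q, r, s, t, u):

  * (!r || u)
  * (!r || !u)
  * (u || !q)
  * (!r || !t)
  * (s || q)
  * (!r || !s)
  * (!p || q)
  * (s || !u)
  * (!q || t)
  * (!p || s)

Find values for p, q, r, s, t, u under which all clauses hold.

p = False  q = True  r = False  s = True  t = True  u = True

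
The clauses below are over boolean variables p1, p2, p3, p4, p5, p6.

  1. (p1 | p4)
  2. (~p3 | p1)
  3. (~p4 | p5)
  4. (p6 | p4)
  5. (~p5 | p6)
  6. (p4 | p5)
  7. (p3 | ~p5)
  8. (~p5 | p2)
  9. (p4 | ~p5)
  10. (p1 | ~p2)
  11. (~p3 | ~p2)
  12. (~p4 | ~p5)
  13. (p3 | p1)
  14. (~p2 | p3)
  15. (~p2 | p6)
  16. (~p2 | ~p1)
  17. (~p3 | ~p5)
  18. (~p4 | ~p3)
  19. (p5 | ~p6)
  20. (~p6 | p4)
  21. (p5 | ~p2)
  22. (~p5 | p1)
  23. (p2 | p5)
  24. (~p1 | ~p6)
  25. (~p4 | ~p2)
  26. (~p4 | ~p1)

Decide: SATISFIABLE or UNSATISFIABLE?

UNSATISFIABLE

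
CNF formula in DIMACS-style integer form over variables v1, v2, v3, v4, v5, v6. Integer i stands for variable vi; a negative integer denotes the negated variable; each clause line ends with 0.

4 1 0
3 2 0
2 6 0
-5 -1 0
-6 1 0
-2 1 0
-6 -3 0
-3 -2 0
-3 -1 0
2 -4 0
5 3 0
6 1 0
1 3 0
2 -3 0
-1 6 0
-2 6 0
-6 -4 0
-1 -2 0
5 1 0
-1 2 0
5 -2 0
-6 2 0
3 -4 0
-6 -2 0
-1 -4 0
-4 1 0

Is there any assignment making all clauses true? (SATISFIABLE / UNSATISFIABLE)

UNSATISFIABLE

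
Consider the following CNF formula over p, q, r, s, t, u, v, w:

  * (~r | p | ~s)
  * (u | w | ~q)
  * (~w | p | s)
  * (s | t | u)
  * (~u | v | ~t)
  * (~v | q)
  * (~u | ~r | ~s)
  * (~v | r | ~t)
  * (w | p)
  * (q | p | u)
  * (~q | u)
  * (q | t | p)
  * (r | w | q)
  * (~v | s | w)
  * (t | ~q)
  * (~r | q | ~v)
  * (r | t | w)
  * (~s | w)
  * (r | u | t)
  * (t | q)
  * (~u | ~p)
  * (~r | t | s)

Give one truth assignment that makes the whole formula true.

p=T, q=F, r=T, s=T, t=T, u=F, v=F, w=T

Set p = True and propagate.
  then u is forced to False.
  then q is forced to False.
  then v is forced to False.
  then t is forced to True.
Try r = True.
For the remaining variables, s = True, w = True works.
Every clause has at least one true literal under this assignment.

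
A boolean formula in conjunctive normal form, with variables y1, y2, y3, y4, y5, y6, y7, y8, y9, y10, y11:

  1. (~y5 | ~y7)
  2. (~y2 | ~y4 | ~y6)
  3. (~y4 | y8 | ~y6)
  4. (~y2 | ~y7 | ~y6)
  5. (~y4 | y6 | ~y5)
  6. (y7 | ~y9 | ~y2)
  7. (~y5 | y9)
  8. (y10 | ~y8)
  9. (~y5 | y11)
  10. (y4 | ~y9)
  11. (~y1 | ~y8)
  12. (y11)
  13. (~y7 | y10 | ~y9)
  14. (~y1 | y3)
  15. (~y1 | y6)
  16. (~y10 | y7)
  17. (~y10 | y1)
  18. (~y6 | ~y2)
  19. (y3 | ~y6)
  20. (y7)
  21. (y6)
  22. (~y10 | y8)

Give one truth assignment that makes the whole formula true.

y1=0  y2=0  y3=1  y4=0  y5=0  y6=1  y7=1  y8=0  y9=0  y10=0  y11=1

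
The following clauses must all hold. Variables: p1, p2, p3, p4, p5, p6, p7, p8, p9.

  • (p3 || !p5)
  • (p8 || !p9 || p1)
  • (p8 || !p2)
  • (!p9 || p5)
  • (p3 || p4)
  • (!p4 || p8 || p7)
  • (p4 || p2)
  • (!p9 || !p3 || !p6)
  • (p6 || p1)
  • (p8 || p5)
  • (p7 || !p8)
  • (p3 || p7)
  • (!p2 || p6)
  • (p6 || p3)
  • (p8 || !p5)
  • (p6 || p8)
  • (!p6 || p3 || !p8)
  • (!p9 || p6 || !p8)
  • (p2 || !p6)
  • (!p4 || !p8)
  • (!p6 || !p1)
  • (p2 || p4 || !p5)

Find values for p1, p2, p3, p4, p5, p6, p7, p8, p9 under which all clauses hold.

p1 = False, p2 = True, p3 = True, p4 = False, p5 = True, p6 = True, p7 = True, p8 = True, p9 = False

Check each clause:
  1. (p3 || !p5) — p3 is true.
  2. (!p9 || p1 || p8) — p8 is true.
  3. (!p2 || p8) — p8 is true.
  4. (!p9 || p5) — p5 is true.
  5. (p4 || p3) — p3 is true.
  6. (!p4 || p7 || p8) — p8 is true.
  7. (p4 || p2) — p2 is true.
  8. (!p9 || !p3 || !p6) — !p9 is true.
  9. (p6 || p1) — p6 is true.
  10. (p8 || p5) — p8 is true.
  11. (p7 || !p8) — p7 is true.
  12. (p7 || p3) — p3 is true.
  13. (!p2 || p6) — p6 is true.
  14. (p6 || p3) — p3 is true.
  15. (p8 || !p5) — p8 is true.
  16. (p8 || p6) — p8 is true.
  17. (!p8 || p3 || !p6) — p3 is true.
  18. (!p9 || !p8 || p6) — p6 is true.
  19. (!p6 || p2) — p2 is true.
  20. (!p8 || !p4) — !p4 is true.
  21. (!p1 || !p6) — !p1 is true.
  22. (p4 || p2 || !p5) — p2 is true.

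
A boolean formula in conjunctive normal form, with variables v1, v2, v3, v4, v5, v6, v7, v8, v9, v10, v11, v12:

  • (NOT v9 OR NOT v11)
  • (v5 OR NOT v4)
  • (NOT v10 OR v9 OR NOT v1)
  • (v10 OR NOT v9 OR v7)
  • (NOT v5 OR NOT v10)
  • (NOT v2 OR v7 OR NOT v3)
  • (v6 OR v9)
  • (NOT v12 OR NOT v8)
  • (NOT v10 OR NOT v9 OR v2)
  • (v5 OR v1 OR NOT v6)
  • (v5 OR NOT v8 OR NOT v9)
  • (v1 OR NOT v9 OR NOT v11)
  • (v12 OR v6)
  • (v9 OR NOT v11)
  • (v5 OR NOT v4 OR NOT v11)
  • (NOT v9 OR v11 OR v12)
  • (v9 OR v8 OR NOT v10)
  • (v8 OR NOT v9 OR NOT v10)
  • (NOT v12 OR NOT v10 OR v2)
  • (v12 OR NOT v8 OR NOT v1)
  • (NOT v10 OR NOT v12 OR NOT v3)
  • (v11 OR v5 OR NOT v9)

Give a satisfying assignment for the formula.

Pure literal: v3 appears only negated; assign v3 = False.
Try v1 = False.
Branch on v2: take v2 = True.
For the remaining variables, v4 = True, v5 = True, v6 = True, v7 = False, v8 = True, v9 = False, v10 = False, v11 = False, v12 = False works.
Every clause has at least one true literal under this assignment.
Check each clause:
  1. (NOT v11 OR NOT v9) — NOT v11 is true.
  2. (NOT v4 OR v5) — v5 is true.
  3. (NOT v10 OR NOT v1 OR v9) — NOT v1 is true.
  4. (NOT v9 OR v10 OR v7) — NOT v9 is true.
  5. (NOT v10 OR NOT v5) — NOT v10 is true.
  6. (v7 OR NOT v2 OR NOT v3) — NOT v3 is true.
  7. (v9 OR v6) — v6 is true.
  8. (NOT v8 OR NOT v12) — NOT v12 is true.
  9. (NOT v9 OR v2 OR NOT v10) — v2 is true.
  10. (v1 OR NOT v6 OR v5) — v5 is true.
  11. (NOT v8 OR NOT v9 OR v5) — v5 is true.
  12. (NOT v11 OR NOT v9 OR v1) — NOT v11 is true.
  13. (v6 OR v12) — v6 is true.
  14. (NOT v11 OR v9) — NOT v11 is true.
  15. (NOT v4 OR v5 OR NOT v11) — v5 is true.
  16. (NOT v9 OR v12 OR v11) — NOT v9 is true.
  17. (NOT v10 OR v8 OR v9) — v8 is true.
  18. (v8 OR NOT v10 OR NOT v9) — v8 is true.
  19. (NOT v10 OR NOT v12 OR v2) — v2 is true.
  20. (v12 OR NOT v1 OR NOT v8) — NOT v1 is true.
  21. (NOT v10 OR NOT v3 OR NOT v12) — NOT v12 is true.
  22. (v5 OR NOT v9 OR v11) — v5 is true.

v1=F  v2=T  v3=F  v4=T  v5=T  v6=T  v7=F  v8=T  v9=F  v10=F  v11=F  v12=F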